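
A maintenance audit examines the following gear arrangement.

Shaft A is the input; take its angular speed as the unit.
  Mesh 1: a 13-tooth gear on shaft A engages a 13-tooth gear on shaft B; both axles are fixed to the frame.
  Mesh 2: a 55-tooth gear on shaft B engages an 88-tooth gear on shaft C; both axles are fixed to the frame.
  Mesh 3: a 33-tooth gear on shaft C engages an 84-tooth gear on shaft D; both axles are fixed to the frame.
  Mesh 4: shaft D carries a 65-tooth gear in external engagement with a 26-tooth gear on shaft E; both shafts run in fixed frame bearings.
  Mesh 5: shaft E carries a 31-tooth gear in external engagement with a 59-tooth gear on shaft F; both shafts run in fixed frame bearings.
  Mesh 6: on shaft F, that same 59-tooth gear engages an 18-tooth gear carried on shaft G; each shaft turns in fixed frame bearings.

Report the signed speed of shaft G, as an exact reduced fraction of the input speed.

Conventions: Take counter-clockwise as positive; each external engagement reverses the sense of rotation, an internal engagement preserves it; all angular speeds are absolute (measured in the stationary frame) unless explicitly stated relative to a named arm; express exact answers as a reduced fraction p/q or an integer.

6-mesh fixed-axis compound train (all bearings frame-fixed)
mesh 1 [13T→13T]: |ω|/ω_in = 1×13/13 = 1, sense flips to −
mesh 2 [55T→88T]: |ω|/ω_in = 1×55/88 = 5/8, sense flips to +
mesh 3 [33T→84T]: |ω|/ω_in = (5/8)×33/84 = 55/224, sense flips to −
mesh 4 [65T→26T]: |ω|/ω_in = (55/224)×65/26 = 275/448, sense flips to +
mesh 5 [31T→59T]: |ω|/ω_in = (275/448)×31/59 = 8525/26432, sense flips to −
mesh 6 [59T→18T]: |ω|/ω_in = (8525/26432)×59/18 = 8525/8064, sense flips to +
signed output speed (× input speed) = 8525/8064

8525/8064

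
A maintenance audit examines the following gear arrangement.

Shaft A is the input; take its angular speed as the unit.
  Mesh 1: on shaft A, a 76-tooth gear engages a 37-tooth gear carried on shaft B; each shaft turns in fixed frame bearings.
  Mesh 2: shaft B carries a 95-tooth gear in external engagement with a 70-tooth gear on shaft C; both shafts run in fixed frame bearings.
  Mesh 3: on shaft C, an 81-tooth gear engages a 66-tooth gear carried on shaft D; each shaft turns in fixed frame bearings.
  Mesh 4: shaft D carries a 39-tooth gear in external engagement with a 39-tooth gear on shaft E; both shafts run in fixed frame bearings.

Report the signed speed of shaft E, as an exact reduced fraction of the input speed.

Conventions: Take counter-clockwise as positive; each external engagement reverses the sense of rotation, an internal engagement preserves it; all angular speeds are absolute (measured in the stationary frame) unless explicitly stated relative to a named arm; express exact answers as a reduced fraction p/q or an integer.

4-mesh fixed-axis compound train (all bearings frame-fixed)
mesh 1 [76T→37T]: |ω|/ω_in = 1×76/37 = 76/37, sense flips to −
mesh 2 [95T→70T]: |ω|/ω_in = (76/37)×95/70 = 722/259, sense flips to +
mesh 3 [81T→66T]: |ω|/ω_in = (722/259)×81/66 = 9747/2849, sense flips to −
mesh 4 [39T→39T]: |ω|/ω_in = (9747/2849)×39/39 = 9747/2849, sense flips to +
signed output speed (× input speed) = 9747/2849

9747/2849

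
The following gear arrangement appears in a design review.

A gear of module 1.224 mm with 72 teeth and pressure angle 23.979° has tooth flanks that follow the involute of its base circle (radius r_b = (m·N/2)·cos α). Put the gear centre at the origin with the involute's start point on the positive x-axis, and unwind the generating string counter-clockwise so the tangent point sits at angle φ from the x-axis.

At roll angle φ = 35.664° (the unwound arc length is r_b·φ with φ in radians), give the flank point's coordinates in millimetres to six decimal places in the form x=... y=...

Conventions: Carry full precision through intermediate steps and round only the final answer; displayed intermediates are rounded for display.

topology: single-mesh involute geometry — m = 1.224, N = 72
pitch radius r_p = m·N/2 = 1.224·72/2 = 44.064000
base radius r_b = r_p·cos α = 44.064000·cos 23.979° = 40.261033
roll angle φ = 35.664° = 0.62245422 rad
x = r_b·(cos φ + φ·sin φ) = 47.321209
y = r_b·(sin φ − φ·cos φ) = 3.112899

x=47.321209 y=3.112899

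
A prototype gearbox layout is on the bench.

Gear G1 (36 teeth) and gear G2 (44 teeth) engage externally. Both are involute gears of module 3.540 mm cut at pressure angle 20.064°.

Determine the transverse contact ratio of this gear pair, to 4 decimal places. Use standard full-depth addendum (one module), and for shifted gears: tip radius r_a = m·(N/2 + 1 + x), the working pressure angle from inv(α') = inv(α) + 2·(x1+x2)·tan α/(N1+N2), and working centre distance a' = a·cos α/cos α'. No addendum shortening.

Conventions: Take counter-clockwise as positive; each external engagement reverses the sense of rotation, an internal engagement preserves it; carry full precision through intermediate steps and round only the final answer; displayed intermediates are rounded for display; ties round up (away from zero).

class = single-mesh tooth geometry [involute pair 36T × 44T, m = 3.540]
base radii: r_b1 = 59.852833, r_b2 = 73.153462
tip radii: r_a1 = 67.260000, r_a2 = 81.420000
no profile shift: α' = α, a' = a
action lengths: √(r_a1²−r_b1²) = 30.684622, √(r_a2²−r_b2²) = 35.746151
base pitch p_b = π·m·cos α = 10.446290
CR = (30.684622 + 35.746151 − 141.600000·sin 20.06400°)/10.446290 = 1.708944
contact ratio ≈ 1.7089

1.7089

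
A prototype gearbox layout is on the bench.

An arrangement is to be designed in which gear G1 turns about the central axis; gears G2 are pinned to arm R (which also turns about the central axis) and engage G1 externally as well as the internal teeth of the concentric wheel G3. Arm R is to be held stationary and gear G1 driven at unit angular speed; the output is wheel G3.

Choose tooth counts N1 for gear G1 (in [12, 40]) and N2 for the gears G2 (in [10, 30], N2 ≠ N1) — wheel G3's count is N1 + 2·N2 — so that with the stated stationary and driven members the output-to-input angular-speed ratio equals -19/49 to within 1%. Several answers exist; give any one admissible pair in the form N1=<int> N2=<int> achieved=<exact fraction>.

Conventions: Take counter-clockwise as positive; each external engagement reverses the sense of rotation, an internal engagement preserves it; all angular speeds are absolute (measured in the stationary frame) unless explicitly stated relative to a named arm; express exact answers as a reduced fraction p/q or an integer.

planetary set to be sized for -19/49 (Willis relation)
Willis with ω_arm = 0: ω_ring/ω_sun = −N1/N3; set equal to -19/49  ⇒  N3/N1 = −1/(-19/49) = 49/19
N3 = N1 + 2·N2  ⇒  N2/N1 = (N3/N1 − 1)/2 = (49/19 − 1)/2 = 15/19
smallest multiple with N1 ≥ 12 and N2 ≥ 10: k = 1  ⇒  N1 = 1·19 = 19, N2 = 1·15 = 15 (N1 ≤ 40, N2 ≤ 30, N2 ≠ N1 ✓), N3 = 19 + 2·15 = 49
check: −N1/N3 with N1 = 19, N3 = 49 gives -19/49; |achieved − target| = 0 ≤ 19/4900 ✓

N1=19 N2=15 achieved=-19/49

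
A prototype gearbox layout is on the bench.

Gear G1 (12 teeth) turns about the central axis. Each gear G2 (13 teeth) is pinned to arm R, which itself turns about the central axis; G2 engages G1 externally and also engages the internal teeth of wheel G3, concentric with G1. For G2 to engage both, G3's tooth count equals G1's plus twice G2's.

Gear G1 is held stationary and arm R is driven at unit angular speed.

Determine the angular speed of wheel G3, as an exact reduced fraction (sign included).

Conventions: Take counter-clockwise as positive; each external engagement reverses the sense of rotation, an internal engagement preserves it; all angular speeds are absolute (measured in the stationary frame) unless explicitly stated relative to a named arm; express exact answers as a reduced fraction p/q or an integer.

class = planetary set [G3 = 12+2·13 = 38; Willis about the carrier]
ring teeth: 12 + 2·13 = 38
12(ω_sun−ω_arm) = −38(ω_ring−ω_arm),  ω_sun = 0, ω_arm = 1
ω_ring = 1 − (12/38)(0−1) = 25/19
exact speed ratio = 25/19

25/19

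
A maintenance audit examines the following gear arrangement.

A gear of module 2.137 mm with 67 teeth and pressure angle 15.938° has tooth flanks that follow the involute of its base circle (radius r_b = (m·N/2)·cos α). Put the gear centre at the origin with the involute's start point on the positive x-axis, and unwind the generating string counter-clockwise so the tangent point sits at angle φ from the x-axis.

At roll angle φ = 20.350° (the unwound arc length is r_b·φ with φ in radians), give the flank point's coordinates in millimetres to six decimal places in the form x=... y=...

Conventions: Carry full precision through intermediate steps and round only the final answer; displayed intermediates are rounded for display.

x=73.043474 y=1.015175

single-mesh involute tooth geometry (67T wheel at module 2.137)
pitch radius r_p = m·N/2 = 2.137·67/2 = 71.589500
base radius r_b = r_p·cos α = 71.589500·cos 15.938° = 68.837557
roll angle φ = 20.350° = 0.35517450 rad
x = r_b·(cos φ + φ·sin φ) = 73.043474
y = r_b·(sin φ − φ·cos φ) = 1.015175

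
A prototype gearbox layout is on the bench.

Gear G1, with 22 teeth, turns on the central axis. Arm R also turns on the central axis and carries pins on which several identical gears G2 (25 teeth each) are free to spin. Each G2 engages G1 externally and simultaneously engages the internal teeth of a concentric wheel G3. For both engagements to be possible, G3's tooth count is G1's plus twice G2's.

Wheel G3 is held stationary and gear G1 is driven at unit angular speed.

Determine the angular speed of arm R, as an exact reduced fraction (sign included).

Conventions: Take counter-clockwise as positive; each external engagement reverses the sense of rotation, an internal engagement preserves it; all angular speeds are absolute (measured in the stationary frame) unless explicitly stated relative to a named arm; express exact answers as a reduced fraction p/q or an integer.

planetary set (22T centre, 25T on arm, 72T internal) — Willis relation
ring teeth: 22 + 2·25 = 72
22(ω_sun−ω_arm) = −72(ω_ring−ω_arm),  ω_ring = 0, ω_sun = 1
22(1−ω_arm) = −72(0−ω_arm)  ⇒  94·ω_arm = 22  ⇒  ω_arm = 11/47
exact speed ratio = 11/47

11/47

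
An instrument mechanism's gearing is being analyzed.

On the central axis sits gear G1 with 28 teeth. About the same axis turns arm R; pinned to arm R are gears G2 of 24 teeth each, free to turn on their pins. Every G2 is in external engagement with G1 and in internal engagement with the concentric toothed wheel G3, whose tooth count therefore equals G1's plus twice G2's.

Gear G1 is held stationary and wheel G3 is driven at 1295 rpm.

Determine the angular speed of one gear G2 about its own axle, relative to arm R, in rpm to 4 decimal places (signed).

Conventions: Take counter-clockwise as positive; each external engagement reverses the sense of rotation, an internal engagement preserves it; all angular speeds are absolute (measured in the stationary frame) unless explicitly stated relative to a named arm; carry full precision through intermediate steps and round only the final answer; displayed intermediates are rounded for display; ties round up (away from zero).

+1104.0705 rpm

recognized (axles ride arm R): planetary set, 28/24/76 teeth
normalise by the input: solve with ω_ring = 1, then scale by 1295 rpm
ring teeth: 28 + 2·24 = 76
28(ω_sun−ω_arm) = −76(ω_ring−ω_arm),  ω_sun = 0, ω_ring = 1
28(0−ω_arm) = −76(1−ω_arm)  ⇒  104·ω_arm = 76  ⇒  ω_arm = 19/26
sun–planet mesh: 28·(0−19/26) = −24·(ω_p−ω_arm)  ⇒  ω_p−ω_arm = 133/156
scale: ω_p−ω_arm = 133/156 × 1295 rpm = +1104.0705 rpm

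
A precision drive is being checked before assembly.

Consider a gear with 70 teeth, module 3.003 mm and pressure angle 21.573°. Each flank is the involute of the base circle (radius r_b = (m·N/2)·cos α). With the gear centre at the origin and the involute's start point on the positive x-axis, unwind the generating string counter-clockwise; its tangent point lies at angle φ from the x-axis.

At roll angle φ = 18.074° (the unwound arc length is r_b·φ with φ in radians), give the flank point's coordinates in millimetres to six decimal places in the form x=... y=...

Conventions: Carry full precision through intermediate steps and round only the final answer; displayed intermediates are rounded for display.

x=102.485199 y=1.012579

topology: single-mesh involute geometry — m = 3.003, N = 70
pitch radius r_p = m·N/2 = 3.003·70/2 = 105.105000
base radius r_b = r_p·cos α = 105.105000·cos 21.573° = 97.742380
roll angle φ = 18.074° = 0.31545081 rad
x = r_b·(cos φ + φ·sin φ) = 102.485199
y = r_b·(sin φ − φ·cos φ) = 1.012579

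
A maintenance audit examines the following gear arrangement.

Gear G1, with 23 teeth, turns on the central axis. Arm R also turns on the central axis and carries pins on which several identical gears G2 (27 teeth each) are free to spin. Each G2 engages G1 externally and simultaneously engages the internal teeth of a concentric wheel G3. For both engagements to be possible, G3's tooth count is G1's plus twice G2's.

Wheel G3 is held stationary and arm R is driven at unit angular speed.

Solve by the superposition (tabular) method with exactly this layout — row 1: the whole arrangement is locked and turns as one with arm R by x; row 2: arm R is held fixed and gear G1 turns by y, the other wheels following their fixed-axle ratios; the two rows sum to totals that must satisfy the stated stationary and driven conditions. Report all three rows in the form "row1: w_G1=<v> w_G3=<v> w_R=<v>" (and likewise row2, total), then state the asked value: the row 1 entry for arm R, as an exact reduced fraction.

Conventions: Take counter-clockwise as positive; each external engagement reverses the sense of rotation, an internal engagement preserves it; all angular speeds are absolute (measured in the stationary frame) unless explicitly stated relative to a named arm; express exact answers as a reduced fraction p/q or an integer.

topology: planetary set — G1 23T / G2 27T / G3 77T, arm = carrier (Willis)
row 1 (train locked, turned with arm): all members turn x
row 2: sun turns y, ring = −(23/77)·y, arm 0
boundary: total ω_ring = x − (23/77)·y = 0 and total ω_arm = x = 1  ⇒  y = 77/23, x = 1
row 2 ring = −(23/77)·77/23 = -1
totals (row 1 + row 2): sun 1 + 77/23 = 100/23, ring 1 + (-1) = 0, arm 1 + 0 = 1
asked cell (row1, arm) = 1

row1: w_G1=1 w_G3=1 w_R=1
row2: w_G1=77/23 w_G3=-1 w_R=0
total: w_G1=100/23 w_G3=0 w_R=1
asked value: 1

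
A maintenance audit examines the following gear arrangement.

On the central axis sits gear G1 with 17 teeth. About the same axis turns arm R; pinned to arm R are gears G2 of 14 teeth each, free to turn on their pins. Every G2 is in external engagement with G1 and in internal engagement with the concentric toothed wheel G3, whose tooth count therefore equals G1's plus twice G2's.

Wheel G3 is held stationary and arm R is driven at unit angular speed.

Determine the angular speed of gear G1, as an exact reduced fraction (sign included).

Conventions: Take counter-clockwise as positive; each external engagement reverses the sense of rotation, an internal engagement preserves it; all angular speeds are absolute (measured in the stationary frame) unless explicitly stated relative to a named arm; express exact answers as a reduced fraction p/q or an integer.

class = planetary set [G3 = 17+2·14 = 45; Willis about the carrier]
ring teeth: 17 + 2·14 = 45
17(ω_sun−ω_arm) = −45(ω_ring−ω_arm),  ω_ring = 0, ω_arm = 1
ω_sun = 1 − (45/17)(0−1) = 62/17
exact speed ratio = 62/17

62/17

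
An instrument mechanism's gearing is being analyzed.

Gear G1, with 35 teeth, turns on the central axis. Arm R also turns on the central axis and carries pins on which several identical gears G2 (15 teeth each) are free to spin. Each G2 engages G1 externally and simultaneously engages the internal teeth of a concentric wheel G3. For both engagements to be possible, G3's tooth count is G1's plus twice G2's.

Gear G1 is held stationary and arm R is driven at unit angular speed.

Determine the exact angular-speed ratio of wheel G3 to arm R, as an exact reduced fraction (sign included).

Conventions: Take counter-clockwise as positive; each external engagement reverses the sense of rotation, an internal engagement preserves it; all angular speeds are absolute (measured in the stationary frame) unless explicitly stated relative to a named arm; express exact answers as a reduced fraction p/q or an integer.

topology: planetary set — G1 35T / G2 15T / G3 65T, arm = carrier (Willis)
ring teeth: 35 + 2·15 = 65
35(ω_sun−ω_arm) = −65(ω_ring−ω_arm),  ω_sun = 0, ω_arm = 1
ω_ring = 1 − (35/65)(0−1) = 20/13
ω_out/ω_in = 20/13

20/13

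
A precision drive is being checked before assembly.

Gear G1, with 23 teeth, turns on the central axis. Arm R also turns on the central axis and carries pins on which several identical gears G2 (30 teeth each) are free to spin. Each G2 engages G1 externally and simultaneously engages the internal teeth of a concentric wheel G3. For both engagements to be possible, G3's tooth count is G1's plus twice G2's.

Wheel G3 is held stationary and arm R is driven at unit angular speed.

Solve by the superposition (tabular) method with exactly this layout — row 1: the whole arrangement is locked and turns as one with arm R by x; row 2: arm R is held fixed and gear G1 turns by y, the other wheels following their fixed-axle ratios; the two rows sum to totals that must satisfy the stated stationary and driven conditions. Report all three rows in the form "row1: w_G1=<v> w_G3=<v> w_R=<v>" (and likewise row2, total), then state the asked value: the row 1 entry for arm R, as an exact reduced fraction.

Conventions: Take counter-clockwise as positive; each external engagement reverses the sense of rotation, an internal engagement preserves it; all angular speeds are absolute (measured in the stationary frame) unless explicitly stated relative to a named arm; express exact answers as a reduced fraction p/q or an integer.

recognized (axles ride arm R): planetary set, 23/30/83 teeth
superposition row 1 [locked train]: every member turns x
row 2: sun turns y, ring = −(23/83)·y, arm 0
boundary: total ω_ring = x − (23/83)·y = 0 and total ω_arm = x = 1  ⇒  y = 83/23, x = 1
row 2 ring = −(23/83)·83/23 = -1
totals (row 1 + row 2): sun 1 + 83/23 = 106/23, ring 1 + (-1) = 0, arm 1 + 0 = 1
asked cell (row1, arm) = 1

row1: w_G1=1 w_G3=1 w_R=1
row2: w_G1=83/23 w_G3=-1 w_R=0
total: w_G1=106/23 w_G3=0 w_R=1
asked value: 1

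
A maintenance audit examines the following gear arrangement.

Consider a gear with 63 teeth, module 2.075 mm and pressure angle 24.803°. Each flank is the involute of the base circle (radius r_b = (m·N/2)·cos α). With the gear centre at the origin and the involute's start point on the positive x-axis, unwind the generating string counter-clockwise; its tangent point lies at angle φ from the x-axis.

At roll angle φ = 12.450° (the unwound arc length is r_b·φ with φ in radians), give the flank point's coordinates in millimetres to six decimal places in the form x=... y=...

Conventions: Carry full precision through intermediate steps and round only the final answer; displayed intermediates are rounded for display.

x=60.717430 y=0.201960

class = single-mesh tooth geometry [base-circle involute, m = 2.075, 63T]
pitch radius r_p = m·N/2 = 2.075·63/2 = 65.362500
base radius r_b = r_p·cos α = 65.362500·cos 24.803° = 59.333170
roll angle φ = 12.450° = 0.21729349 rad
x = r_b·(cos φ + φ·sin φ) = 60.717430
y = r_b·(sin φ − φ·cos φ) = 0.201960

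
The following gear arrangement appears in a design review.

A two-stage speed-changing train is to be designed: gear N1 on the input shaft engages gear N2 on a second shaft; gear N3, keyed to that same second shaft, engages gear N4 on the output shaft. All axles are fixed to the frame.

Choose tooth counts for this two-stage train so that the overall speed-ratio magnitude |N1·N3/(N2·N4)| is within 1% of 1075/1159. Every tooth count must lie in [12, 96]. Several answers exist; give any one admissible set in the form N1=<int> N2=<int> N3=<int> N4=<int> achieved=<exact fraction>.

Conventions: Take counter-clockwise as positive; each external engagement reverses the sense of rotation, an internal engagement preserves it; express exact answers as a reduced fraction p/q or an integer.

2-stage fixed-axis compound train for ratio 1075/1159
target = 1075/1159 in lowest terms: an exact hit needs N1·N3 = k·1075 and N2·N4 = k·1159 for one integer k, every count in [12, 96]; additionally prefer no 1:1 stage (N1 ≠ N2, N3 ≠ N4)
k = 1: N1·N3 = 1075 = 25·43, N2·N4 = 1159 = 19·61
achieved = 25·43/(19·61) = 1075/1159; |achieved − target| = 0 ≤ 43/4636 ✓

N1=25 N2=19 N3=43 N4=61 achieved=1075/1159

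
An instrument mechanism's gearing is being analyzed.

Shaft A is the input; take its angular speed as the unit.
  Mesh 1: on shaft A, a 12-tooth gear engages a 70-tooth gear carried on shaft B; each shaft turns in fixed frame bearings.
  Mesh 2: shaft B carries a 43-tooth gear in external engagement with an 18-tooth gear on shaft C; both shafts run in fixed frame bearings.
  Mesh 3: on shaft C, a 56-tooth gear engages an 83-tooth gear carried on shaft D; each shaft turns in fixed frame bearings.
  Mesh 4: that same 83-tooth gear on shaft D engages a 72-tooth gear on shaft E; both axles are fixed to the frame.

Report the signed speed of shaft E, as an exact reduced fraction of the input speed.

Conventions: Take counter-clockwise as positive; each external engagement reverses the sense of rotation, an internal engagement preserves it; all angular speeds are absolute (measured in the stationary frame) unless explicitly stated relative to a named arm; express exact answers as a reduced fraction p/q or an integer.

43/135

4-mesh fixed-axis compound train (all bearings frame-fixed)
mesh 1 [12T→70T]: |ω|/ω_in = 1×12/70 = 6/35, sense flips to −
mesh 2 [43T→18T]: |ω|/ω_in = (6/35)×43/18 = 43/105, sense flips to +
mesh 3 [56T→83T]: |ω|/ω_in = (43/105)×56/83 = 344/1245, sense flips to −
mesh 4 [83T→72T]: |ω|/ω_in = (344/1245)×83/72 = 43/135, sense flips to +
signed output speed (× input speed) = 43/135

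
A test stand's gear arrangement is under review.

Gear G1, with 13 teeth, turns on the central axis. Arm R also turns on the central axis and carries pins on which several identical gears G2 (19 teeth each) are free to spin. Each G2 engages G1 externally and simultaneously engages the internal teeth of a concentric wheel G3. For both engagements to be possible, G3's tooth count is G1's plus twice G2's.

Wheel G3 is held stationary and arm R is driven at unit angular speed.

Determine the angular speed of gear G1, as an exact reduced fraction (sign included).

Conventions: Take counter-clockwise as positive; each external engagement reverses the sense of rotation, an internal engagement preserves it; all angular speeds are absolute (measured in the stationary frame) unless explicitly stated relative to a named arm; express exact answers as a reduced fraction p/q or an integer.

recognized (axles ride arm R): planetary set, 13/19/51 teeth
ring teeth: 13 + 2·19 = 51
13(ω_sun−ω_arm) = −51(ω_ring−ω_arm),  ω_ring = 0, ω_arm = 1
ω_sun = 1 − (51/13)(0−1) = 64/13
exact speed ratio = 64/13

64/13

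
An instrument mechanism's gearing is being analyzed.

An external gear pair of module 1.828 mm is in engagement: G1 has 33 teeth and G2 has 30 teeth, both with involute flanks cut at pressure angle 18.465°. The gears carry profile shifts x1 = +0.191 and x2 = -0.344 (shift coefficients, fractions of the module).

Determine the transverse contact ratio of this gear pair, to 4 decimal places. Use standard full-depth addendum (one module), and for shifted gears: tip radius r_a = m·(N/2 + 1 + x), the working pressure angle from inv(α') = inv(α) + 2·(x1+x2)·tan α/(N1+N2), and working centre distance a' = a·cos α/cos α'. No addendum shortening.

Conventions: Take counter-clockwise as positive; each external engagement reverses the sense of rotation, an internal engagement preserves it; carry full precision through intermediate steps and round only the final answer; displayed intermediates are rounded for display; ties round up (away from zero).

topology: single-mesh involute geometry — m = 1.828, 33T/30T pair
base radii: r_b1 = 28.609179, r_b2 = 26.008345
tip radii: r_a1 = 32.339148, r_a2 = 28.619168
inv(α') = inv(18.465°) + 2·(+0.191-0.344)·tan α/(33+30) = 0.01001928  ⇒  α' = 17.58777°
a' = a·cos α / cos α' = 57.5820·cos 18.465°/cos 17.58777° = 57.295806
action lengths: √(r_a1²−r_b1²) = 15.077645, √(r_a2²−r_b2²) = 11.942478
base pitch p_b = π·m·cos α = 5.447175
CR = (15.077645 + 11.942478 − 57.295806·sin 17.58777°)/5.447175 = 1.782071
contact ratio ≈ 1.7821

1.7821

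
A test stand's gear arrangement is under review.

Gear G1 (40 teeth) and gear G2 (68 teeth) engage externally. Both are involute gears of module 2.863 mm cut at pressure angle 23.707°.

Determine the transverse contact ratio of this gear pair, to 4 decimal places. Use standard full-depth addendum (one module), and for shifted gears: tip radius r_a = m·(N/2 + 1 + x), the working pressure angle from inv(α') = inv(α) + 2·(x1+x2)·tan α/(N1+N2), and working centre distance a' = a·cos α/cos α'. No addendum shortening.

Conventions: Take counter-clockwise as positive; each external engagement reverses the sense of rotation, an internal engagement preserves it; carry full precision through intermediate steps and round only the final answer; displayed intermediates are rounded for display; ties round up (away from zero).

1.5866

single-mesh involute tooth geometry (40T engaging 68T at module 2.863)
base radii: r_b1 = 52.428028, r_b2 = 89.127647
tip radii: r_a1 = 60.123000, r_a2 = 100.205000
no profile shift: α' = α, a' = a
action lengths: √(r_a1²−r_b1²) = 29.429187, √(r_a2²−r_b2²) = 45.796337
base pitch p_b = π·m·cos α = 8.235375
CR = (29.429187 + 45.796337 − 154.602000·sin 23.70700°)/8.235375 = 1.586606
contact ratio ≈ 1.5866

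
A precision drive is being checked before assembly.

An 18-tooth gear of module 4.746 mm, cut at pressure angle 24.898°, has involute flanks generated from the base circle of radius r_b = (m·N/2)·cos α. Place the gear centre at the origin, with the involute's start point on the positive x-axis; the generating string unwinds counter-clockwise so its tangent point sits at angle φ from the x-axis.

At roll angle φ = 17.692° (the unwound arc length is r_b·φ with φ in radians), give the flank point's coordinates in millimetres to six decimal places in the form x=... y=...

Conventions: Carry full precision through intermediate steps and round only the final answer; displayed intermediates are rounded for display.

recognized (one wheel, involute flank): single-mesh tooth geometry, m = 4.746, N = 18
pitch radius r_p = m·N/2 = 4.746·18/2 = 42.714000
base radius r_b = r_p·cos α = 42.714000·cos 24.898° = 38.744106
roll angle φ = 17.692° = 0.30878365 rad
x = r_b·(cos φ + φ·sin φ) = 40.547384
y = r_b·(sin φ − φ·cos φ) = 0.376618

x=40.547384 y=0.376618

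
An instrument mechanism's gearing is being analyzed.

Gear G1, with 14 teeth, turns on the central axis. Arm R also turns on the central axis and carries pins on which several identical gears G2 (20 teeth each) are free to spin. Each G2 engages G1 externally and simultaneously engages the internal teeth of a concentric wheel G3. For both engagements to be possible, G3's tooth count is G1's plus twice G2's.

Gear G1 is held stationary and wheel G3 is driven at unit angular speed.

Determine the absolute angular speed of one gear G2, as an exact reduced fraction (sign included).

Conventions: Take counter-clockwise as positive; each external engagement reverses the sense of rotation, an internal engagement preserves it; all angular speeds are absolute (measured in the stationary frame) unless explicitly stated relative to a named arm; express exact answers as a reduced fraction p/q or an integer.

planetary set (14T centre, 20T on arm, 54T internal) — Willis relation
ring teeth: 14 + 2·20 = 54
14(ω_sun−ω_arm) = −54(ω_ring−ω_arm),  ω_sun = 0, ω_ring = 1
14(0−ω_arm) = −54(1−ω_arm)  ⇒  68·ω_arm = 54  ⇒  ω_arm = 27/34
sun–planet mesh: 14·(0−27/34) = −20·(ω_p−ω_arm)  ⇒  ω_p−ω_arm = 189/340
ω_p = 27/34 + 189/340 = 27/20
exact speed ratio = 27/20

27/20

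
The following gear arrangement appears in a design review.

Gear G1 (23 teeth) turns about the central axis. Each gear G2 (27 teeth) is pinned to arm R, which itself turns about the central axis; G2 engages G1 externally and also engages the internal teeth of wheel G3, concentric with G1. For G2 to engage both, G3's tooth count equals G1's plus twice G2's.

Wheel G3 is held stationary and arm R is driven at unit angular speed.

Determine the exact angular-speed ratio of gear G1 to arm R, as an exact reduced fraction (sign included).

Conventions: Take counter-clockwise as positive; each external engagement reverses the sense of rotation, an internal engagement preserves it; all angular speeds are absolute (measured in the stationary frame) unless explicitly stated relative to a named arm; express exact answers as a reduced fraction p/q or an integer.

planetary set (23T centre, 27T on arm, 77T internal) — Willis relation
ring teeth: 23 + 2·27 = 77
23(ω_sun−ω_arm) = −77(ω_ring−ω_arm),  ω_ring = 0, ω_arm = 1
ω_sun = 1 − (77/23)(0−1) = 100/23
ω_out/ω_in = 100/23

100/23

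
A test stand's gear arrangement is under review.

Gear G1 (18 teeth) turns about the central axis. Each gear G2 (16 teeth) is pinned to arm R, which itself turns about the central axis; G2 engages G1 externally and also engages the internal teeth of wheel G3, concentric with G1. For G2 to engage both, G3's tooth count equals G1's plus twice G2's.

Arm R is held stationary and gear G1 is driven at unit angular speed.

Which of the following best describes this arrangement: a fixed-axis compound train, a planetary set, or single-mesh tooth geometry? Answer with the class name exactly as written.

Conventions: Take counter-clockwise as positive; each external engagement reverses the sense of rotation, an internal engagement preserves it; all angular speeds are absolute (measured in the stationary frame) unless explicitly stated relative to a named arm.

recognized (axles ride arm R): planetary set, 18/16/50 teeth
classification: planetary set

planetary set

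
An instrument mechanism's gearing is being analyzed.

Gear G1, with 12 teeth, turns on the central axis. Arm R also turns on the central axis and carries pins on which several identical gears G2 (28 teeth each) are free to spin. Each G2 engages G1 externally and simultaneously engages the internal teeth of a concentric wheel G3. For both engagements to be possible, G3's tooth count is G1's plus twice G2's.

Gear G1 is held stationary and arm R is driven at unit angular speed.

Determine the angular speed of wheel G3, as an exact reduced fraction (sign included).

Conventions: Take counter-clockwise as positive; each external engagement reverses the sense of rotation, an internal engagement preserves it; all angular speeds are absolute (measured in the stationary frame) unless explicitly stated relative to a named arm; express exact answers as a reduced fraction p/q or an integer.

recognized (axles ride arm R): planetary set, 12/28/68 teeth
ring teeth: 12 + 2·28 = 68
12(ω_sun−ω_arm) = −68(ω_ring−ω_arm),  ω_sun = 0, ω_arm = 1
ω_ring = 1 − (12/68)(0−1) = 20/17
exact speed ratio = 20/17

20/17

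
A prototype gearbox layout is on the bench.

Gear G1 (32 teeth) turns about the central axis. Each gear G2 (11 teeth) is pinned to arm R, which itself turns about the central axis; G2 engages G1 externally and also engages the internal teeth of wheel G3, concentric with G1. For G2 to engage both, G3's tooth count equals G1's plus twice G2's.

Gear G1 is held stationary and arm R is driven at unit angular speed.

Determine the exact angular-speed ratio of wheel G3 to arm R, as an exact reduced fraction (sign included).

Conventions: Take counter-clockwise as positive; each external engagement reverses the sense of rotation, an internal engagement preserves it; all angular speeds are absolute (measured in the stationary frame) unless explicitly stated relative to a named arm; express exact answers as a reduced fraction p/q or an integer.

class = planetary set [G3 = 32+2·11 = 54; Willis about the carrier]
ring teeth: 32 + 2·11 = 54
32(ω_sun−ω_arm) = −54(ω_ring−ω_arm),  ω_sun = 0, ω_arm = 1
ω_ring = 1 − (32/54)(0−1) = 43/27
ω_out/ω_in = 43/27

43/27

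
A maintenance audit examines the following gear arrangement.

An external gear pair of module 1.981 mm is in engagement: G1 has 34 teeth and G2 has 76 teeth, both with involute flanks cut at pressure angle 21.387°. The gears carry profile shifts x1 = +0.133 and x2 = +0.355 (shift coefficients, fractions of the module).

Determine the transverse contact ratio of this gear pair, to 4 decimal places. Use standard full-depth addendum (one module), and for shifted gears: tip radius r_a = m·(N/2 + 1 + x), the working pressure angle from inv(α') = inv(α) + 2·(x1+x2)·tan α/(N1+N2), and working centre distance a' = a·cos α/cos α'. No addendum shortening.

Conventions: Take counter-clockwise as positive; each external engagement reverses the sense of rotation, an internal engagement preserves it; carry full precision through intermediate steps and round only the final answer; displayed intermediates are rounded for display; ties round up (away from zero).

1.6236

topology: single-mesh involute geometry — m = 1.981, 34T/76T pair
base radii: r_b1 = 31.357954, r_b2 = 70.094250
tip radii: r_a1 = 35.921473, r_a2 = 77.962255
inv(α') = inv(21.387°) + 2·(+0.133+0.355)·tan α/(34+76) = 0.02183529  ⇒  α' = 22.60657°
a' = a·cos α / cos α' = 108.9550·cos 21.387°/cos 22.60657° = 109.895933
action lengths: √(r_a1²−r_b1²) = 17.522299, √(r_a2²−r_b2²) = 34.130768
base pitch p_b = π·m·cos α = 5.794936
CR = (17.522299 + 34.130768 − 109.895933·sin 22.60657°)/5.794936 = 1.623648
contact ratio ≈ 1.6236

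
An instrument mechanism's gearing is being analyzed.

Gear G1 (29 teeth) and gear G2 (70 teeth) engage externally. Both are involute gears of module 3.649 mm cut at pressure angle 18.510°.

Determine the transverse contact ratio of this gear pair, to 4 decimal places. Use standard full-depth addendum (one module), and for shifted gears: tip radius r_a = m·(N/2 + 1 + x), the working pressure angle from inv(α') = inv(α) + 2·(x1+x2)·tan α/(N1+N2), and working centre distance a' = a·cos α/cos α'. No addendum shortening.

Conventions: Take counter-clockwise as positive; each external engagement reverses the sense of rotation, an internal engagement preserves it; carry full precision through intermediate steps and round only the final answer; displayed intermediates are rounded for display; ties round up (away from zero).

1.8076

recognized (one external pair, fixed centres): single-mesh tooth geometry, m = 3.649, N1 = 29, N2 = 70
base radii: r_b1 = 50.173348, r_b2 = 121.108081
tip radii: r_a1 = 56.559500, r_a2 = 131.364000
no profile shift: α' = α, a' = a
action lengths: √(r_a1²−r_b1²) = 26.107704, √(r_a2²−r_b2²) = 50.885491
base pitch p_b = π·m·cos α = 10.870636
CR = (26.107704 + 50.885491 − 180.625500·sin 18.51000°)/10.870636 = 1.807621
contact ratio ≈ 1.8076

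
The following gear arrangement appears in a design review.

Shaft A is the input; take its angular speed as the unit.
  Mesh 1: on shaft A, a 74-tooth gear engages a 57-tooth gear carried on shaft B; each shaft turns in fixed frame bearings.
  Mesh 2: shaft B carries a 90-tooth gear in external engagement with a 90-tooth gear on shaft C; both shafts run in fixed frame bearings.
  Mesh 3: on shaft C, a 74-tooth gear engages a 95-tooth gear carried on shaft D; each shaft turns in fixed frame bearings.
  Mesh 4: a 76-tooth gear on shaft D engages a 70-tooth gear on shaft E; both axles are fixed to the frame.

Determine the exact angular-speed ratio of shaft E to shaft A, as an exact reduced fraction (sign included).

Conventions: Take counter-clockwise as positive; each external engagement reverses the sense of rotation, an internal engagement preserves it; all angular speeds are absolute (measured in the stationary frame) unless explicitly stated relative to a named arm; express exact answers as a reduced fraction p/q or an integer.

10952/9975

class = fixed-axis compound train [4 meshes; 4 ratios multiply, 4 sense flips]
mesh 1 [74T→57T]: running ratio 74/57, sense −
mesh 2 [90T→90T]: running ratio 74/57, sense +
mesh 3 [74T→95T]: running ratio 5476/5415, sense −
mesh 4 [76T→70T]: running ratio 10952/9975, sense +
ω_out/ω_in = 10952/9975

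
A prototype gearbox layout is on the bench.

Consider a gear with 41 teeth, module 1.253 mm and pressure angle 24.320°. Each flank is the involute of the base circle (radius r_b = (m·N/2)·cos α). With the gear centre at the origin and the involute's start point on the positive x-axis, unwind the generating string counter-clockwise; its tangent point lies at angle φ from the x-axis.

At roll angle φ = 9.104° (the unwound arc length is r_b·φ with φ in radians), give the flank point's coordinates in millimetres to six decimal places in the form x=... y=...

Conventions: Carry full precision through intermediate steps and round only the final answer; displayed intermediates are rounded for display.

class = single-mesh tooth geometry [base-circle involute, m = 1.253, 41T]
pitch radius r_p = m·N/2 = 1.253·41/2 = 25.686500
base radius r_b = r_p·cos α = 25.686500·cos 24.320° = 23.407069
roll angle φ = 9.104° = 0.15889478 rad
x = r_b·(cos φ + φ·sin φ) = 23.700692
y = r_b·(sin φ − φ·cos φ) = 0.031222

x=23.700692 y=0.031222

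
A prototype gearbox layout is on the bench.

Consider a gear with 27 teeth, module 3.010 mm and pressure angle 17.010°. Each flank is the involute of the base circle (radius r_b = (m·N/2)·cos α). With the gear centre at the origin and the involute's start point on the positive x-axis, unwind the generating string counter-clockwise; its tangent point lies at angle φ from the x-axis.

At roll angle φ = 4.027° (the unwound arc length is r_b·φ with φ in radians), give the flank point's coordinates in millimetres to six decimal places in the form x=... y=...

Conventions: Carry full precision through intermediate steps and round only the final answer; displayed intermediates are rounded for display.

class = single-mesh tooth geometry [base-circle involute, m = 3.010, 27T]
pitch radius r_p = m·N/2 = 3.010·27/2 = 40.635000
base radius r_b = r_p·cos α = 40.635000·cos 17.010° = 38.857370
roll angle φ = 4.027° = 0.07028441 rad
x = r_b·(cos φ + φ·sin φ) = 38.953227
y = r_b·(sin φ − φ·cos φ) = 0.004495

x=38.953227 y=0.004495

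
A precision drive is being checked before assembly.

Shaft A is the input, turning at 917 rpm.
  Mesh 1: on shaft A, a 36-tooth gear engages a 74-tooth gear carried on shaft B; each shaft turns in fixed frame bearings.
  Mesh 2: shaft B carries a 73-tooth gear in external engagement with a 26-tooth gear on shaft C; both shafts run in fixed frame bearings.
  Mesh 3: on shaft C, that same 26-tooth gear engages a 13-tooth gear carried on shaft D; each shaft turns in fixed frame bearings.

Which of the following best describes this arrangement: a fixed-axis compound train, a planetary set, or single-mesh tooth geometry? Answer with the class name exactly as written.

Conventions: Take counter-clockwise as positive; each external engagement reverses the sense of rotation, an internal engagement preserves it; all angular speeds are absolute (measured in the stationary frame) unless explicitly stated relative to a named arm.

topology: fixed-axis compound train — 3 meshes, A→D
classification: fixed-axis compound train

fixed-axis compound train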